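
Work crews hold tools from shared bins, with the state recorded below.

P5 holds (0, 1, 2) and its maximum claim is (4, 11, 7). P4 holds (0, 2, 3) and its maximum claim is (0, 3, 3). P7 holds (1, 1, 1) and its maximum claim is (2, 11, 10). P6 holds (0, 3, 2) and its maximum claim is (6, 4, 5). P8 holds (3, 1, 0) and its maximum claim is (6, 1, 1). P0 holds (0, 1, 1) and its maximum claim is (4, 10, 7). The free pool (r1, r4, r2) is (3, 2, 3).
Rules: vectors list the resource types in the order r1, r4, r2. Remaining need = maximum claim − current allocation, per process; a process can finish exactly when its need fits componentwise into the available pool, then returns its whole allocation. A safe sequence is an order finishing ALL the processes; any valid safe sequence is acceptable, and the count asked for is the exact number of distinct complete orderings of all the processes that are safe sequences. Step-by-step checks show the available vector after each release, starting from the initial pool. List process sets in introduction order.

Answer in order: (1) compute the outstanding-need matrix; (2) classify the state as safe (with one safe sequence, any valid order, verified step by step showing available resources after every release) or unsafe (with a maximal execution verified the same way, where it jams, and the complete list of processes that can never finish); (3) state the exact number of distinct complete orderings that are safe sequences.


(1) Outstanding need per process (order r1, r4, r2):
  P5: (4, 10, 5)
  P4: (0, 1, 0)
  P7: (1, 10, 9)
  P6: (6, 1, 3)
  P8: (3, 0, 1)
  P0: (4, 9, 6)
(2) The state is UNSAFE.
Key observation: after P8, P6, P4 complete, (6, 8, 8) is the best the pool ever gets, yet each leftover process wants more r4.
The run P8, P6, P4 cannot be extended any further. Step-by-step check:
  pool = (3, 2, 3)
  P8 needs (3, 0, 1) <= (3, 2, 3) -> finishes; pool += (3, 1, 0) = (6, 3, 3)
  P6 needs (6, 1, 3) <= (6, 3, 3) -> finishes; pool += (0, 3, 2) = (6, 6, 5)
  P4 needs (0, 1, 0) <= (6, 6, 5) -> finishes; pool += (0, 2, 3) = (6, 8, 8)
  blocked: P5 wants (4, 10, 5), pool (6, 8, 8) — not enough r4
  blocked: P7 wants (1, 10, 9), pool (6, 8, 8) — not enough r4 and r2
  blocked: P0 wants (4, 9, 6), pool (6, 8, 8) — not enough r4
Permanently blocked: P5, P7 and P0.
(3) The exact count: 0 of the possible complete orderings are safe sequences.


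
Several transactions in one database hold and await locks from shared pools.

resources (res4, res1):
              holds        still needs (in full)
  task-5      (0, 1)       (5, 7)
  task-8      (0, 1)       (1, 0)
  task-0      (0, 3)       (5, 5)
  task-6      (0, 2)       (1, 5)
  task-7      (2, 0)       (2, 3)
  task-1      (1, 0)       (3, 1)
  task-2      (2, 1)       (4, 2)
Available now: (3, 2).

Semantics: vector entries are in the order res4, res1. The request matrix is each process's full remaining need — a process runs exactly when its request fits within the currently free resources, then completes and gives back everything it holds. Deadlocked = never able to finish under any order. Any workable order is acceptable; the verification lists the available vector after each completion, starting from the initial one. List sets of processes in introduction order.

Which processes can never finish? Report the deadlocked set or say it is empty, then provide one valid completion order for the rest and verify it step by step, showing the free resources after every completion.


The deadlocked set is task-5, task-0 and task-6.
Key observation: the wall is res1: completing task-8, task-7, task-1, task-2 brings the pool only to (8, 4), and all the rest need more.
A valid finishing order for the others: task-8, task-7, task-1, task-2. Step-by-step check:
  pool = (3, 2)
  run task-8 (needs (1, 0), free (3, 2)); after release of (0, 1) the pool is (3, 3)
  run task-7 (needs (2, 3), free (3, 3)); after release of (2, 0) the pool is (5, 3)
  run task-1 (needs (3, 1), free (5, 3)); after release of (1, 0) the pool is (6, 3)
  run task-2 (needs (4, 2), free (6, 3)); after release of (2, 1) the pool is (8, 4)
The blocked processes can never fit:
  blocked: task-5 wants (5, 7), pool (8, 4) — not enough res1
  blocked: task-0 wants (5, 5), pool (8, 4) — not enough res1
  blocked: task-6 wants (1, 5), pool (8, 4) — not enough res1


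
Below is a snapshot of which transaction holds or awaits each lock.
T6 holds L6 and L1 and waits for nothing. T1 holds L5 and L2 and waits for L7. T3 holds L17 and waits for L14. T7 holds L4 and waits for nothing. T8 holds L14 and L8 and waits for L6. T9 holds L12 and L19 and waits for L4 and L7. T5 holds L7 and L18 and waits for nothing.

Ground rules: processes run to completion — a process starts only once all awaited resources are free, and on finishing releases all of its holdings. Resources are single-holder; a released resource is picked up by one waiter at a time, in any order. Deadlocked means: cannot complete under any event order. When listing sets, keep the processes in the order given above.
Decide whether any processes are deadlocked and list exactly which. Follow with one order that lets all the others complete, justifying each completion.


No process is deadlocked.
Key observation: although several processes wait, no cycle exists — each chain bottoms out at a free runner.
A valid finishing order for the others: T5, T6, T1, T8, T3, T7, T9.
Walking it through:
  T5: no waits; runs immediately, freeing L7 and L18
  T6: no waits; runs immediately, freeing L6 and L1
  run T1 (all its waits — L7 — are resolved); releases L5 and L2
  run T8 (all its waits — L6 — are resolved); releases L14 and L8
  run T3 (all its waits — L14 — are resolved); releases L17
  T7: no waits; runs immediately, freeing L4
  run T9 (all its waits — L4 and L7 — are resolved); releases L12 and L19


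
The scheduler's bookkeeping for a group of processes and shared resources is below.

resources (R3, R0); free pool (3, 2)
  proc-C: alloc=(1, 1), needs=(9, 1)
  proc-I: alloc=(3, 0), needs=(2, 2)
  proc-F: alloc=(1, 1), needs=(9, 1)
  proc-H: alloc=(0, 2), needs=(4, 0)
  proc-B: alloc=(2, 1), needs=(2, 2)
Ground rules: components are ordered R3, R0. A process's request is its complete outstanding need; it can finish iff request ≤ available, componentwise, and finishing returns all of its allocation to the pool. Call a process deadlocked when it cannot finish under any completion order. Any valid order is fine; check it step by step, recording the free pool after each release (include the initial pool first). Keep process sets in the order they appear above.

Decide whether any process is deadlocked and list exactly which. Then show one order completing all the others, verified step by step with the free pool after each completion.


The deadlocked set is proc-C and proc-F.
Key observation: proc-I, proc-B, proc-H can finish, but then (8, 5) is all there is, and the blocked group's R3 demands exceed it.
The rest can finish in the order proc-I, proc-B, proc-H. Verifying each step:
  pool = (3, 2)
  proc-I: need (2, 2) fits (3, 2); releases (3, 0), pool now (6, 2)
  proc-B: need (2, 2) fits (6, 2); releases (2, 1), pool now (8, 3)
  proc-H: need (4, 0) fits (8, 3); releases (0, 2), pool now (8, 5)
None of the blocked processes ever fits:
  proc-C still needs (9, 1) but only (8, 5) is free — short on R3
  proc-F still needs (9, 1) but only (8, 5) is free — short on R3


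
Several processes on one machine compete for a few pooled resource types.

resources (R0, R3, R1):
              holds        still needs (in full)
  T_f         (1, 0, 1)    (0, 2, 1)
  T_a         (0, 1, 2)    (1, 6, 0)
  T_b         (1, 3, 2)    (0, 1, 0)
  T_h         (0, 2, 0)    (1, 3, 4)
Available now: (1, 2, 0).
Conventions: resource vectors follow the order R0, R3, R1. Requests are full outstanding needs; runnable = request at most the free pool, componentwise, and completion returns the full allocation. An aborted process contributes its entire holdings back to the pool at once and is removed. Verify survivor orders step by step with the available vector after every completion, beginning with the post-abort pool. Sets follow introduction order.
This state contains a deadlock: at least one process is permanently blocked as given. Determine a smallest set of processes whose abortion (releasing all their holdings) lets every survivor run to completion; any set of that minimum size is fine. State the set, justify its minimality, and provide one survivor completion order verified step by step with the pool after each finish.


The answer: abort T_h.
Key observation: aborting T_h returns (0, 2, 0), and T_a — hopeless before — runs at step 2 with the returned capacity in the pool.
No smaller set exists: with zero aborts the deadlock remains.
Survivors finish in the order: T_b, T_a, T_f. Walking it through (pool after the aborts first):
  pool = (1, 4, 0)
  T_b: need (0, 1, 0) fits (1, 4, 0); releases (1, 3, 2), pool now (2, 7, 2)
  T_a: need (1, 6, 0) fits (2, 7, 2); releases (0, 1, 2), pool now (2, 8, 4)
  T_f: need (0, 2, 1) fits (2, 8, 4); releases (1, 0, 1), pool now (3, 8, 5)


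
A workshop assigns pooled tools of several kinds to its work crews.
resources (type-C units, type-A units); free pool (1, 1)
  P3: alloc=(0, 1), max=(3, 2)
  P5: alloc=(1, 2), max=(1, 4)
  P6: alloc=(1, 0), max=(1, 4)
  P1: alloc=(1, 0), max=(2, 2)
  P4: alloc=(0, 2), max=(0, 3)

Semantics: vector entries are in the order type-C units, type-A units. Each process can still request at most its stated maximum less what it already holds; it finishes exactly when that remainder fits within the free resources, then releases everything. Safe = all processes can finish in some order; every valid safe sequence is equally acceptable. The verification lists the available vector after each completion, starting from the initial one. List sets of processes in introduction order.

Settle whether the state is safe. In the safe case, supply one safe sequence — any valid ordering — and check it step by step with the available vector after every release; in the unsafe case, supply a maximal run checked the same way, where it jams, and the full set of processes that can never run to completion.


SAFE, for example via the order P4, P5, P1, P3, P6.
Key observation: P4 is the earliest step where a requested resource binds exactly: need (0, 1), pool (1, 1) at its turn.
Verifying each step:
  pool = (1, 1)
  run P4 (needs (0, 1), free (1, 1)); after release of (0, 2) the pool is (1, 3)
  run P5 (needs (0, 2), free (1, 3)); after release of (1, 2) the pool is (2, 5)
  run P1 (needs (1, 2), free (2, 5)); after release of (1, 0) the pool is (3, 5)
  run P3 (needs (3, 1), free (3, 5)); after release of (0, 1) the pool is (3, 6)
  run P6 (needs (0, 4), free (3, 6)); after release of (1, 0) the pool is (4, 6)


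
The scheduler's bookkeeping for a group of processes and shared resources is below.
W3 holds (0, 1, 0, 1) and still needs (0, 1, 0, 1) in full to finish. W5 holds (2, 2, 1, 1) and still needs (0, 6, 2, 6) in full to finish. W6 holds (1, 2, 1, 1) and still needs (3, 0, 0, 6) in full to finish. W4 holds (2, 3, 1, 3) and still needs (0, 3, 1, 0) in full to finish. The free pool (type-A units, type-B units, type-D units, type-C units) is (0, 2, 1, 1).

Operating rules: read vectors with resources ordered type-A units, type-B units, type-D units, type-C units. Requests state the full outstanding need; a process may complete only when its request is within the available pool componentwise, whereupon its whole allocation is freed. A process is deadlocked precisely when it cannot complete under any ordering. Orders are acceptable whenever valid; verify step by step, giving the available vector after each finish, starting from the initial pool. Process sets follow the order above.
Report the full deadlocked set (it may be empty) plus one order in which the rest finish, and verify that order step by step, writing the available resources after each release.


Deadlocked set: W5 and W6.
Key observation: no order helps: past W3, W4, the free pool tops out at (2, 6, 2, 5), below what each blocked process needs in type-C units.
One completion order for the rest: W3, W4. Verifying each step:
  pool = (0, 2, 1, 1)
  run W3 (needs (0, 1, 0, 1), free (0, 2, 1, 1)); after release of (0, 1, 0, 1) the pool is (0, 3, 1, 2)
  run W4 (needs (0, 3, 1, 0), free (0, 3, 1, 2)); after release of (2, 3, 1, 3) the pool is (2, 6, 2, 5)
The stuck group stays short no matter what:
  W5 cannot run: need (0, 6, 2, 6) vs free (2, 6, 2, 5) (insufficient type-C units)
  W6 cannot run: need (3, 0, 0, 6) vs free (2, 6, 2, 5) (insufficient type-A units and type-C units)


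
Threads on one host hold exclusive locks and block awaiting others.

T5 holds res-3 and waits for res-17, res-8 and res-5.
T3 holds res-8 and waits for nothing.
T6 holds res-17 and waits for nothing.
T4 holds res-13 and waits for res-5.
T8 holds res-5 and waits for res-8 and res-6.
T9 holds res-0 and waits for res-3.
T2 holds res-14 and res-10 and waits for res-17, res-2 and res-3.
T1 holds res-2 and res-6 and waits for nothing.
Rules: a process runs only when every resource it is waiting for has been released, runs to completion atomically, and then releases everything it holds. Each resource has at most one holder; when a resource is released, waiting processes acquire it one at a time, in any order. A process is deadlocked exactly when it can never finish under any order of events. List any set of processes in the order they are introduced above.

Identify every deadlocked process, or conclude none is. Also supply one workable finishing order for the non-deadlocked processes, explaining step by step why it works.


Nothing here is deadlocked.
Key observation: every chain of waits terminates; starting from the processes that wait on nothing, all the rest unlock in turn.
A valid finishing order for the others: T3, T1, T6, T8, T5, T2, T4, T9.
Verifying each step:
  T3: no waits; runs immediately, freeing res-8
  T1: no waits; runs immediately, freeing res-2 and res-6
  T6: no waits; runs immediately, freeing res-17
  T8: everything it awaited (res-8 and res-6) is free; runs, freeing res-5
  T5: everything it awaited (res-17, res-8 and res-5) is free; runs, freeing res-3
  T2: everything it awaited (res-17, res-2 and res-3) is free; runs, freeing res-14 and res-10
  T4: everything it awaited (res-5) is free; runs, freeing res-13
  T9: everything it awaited (res-3) is free; runs, freeing res-0


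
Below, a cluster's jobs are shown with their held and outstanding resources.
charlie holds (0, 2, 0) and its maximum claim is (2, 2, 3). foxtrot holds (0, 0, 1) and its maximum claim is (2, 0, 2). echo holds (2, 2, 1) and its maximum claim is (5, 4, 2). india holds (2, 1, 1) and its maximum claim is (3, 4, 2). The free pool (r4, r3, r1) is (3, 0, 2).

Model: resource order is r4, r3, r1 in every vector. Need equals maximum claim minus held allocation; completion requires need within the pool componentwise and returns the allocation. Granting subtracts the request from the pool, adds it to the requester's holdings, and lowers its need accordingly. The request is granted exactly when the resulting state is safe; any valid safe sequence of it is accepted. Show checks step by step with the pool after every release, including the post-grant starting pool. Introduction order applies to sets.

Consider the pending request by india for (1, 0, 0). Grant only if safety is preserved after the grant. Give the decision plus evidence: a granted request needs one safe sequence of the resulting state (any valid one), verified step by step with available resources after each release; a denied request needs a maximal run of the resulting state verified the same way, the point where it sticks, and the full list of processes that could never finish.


DENY. Granting would leave the state unsafe.
Key observation: after foxtrot, charlie the pool peaks at (2, 2, 3), and each blocked process is short somewhere: echo on r4; india on r3.
Pretend the grant happened; the run foxtrot, charlie goes as far as possible. Step-by-step check:
  pool = (2, 0, 2)
  foxtrot needs (2, 0, 1) <= (2, 0, 2) -> finishes; pool += (0, 0, 1) = (2, 0, 3)
  charlie needs (2, 0, 3) <= (2, 0, 3) -> finishes; pool += (0, 2, 0) = (2, 2, 3)
  echo still needs (3, 2, 1) but only (2, 2, 3) is free — short on r4
  india still needs (0, 3, 1) but only (2, 2, 3) is free — short on r3
Had the request been granted, echo and india could never finish.


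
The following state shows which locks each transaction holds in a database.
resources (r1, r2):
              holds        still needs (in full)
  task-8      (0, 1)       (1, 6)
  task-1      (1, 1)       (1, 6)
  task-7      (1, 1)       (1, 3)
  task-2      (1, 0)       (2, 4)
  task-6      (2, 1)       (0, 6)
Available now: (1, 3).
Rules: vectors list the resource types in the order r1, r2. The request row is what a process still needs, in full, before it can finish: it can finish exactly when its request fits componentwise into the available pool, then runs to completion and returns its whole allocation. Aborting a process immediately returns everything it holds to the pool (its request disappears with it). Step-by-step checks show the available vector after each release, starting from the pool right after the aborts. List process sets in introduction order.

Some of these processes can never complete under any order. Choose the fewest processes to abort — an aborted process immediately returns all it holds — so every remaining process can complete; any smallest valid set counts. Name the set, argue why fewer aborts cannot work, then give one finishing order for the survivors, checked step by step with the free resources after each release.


Abort task-1 and task-6.
Key observation: the deadlocked task-8 becomes finishable only because task-1 and task-6 released (3, 2); it completes at step 3 below.
No one abort is enough; case by case: task-8 alone leaves task-1 blocked (short on r2); task-1 alone leaves task-8 blocked (short on r2); task-7 alone leaves task-8 blocked (short on r2); task-2 alone leaves task-8 blocked (short on r2); task-6 alone leaves task-8 blocked (short on r2).
One survivor order: task-2, task-7, task-8. Step-by-step check (post-abort pool first):
  pool = (4, 5)
  task-2: need (2, 4) fits (4, 5); releases (1, 0), pool now (5, 5)
  task-7: need (1, 3) fits (5, 5); releases (1, 1), pool now (6, 6)
  task-8: need (1, 6) fits (6, 6); releases (0, 1), pool now (6, 7)


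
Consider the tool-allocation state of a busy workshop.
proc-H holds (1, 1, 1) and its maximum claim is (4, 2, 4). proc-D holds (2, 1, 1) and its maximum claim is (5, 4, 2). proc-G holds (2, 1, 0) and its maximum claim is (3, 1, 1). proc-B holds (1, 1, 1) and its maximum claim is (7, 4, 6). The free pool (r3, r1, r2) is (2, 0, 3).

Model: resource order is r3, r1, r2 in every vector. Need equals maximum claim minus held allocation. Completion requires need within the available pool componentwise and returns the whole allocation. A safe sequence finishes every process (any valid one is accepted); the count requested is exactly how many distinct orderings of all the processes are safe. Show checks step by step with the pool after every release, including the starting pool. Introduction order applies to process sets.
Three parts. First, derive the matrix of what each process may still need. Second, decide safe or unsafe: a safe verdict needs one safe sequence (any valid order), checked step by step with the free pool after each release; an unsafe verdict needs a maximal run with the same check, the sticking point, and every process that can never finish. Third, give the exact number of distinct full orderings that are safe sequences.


(1) Need matrix, components ordered r3, r1, r2:
  proc-H: (3, 1, 3)
  proc-D: (3, 3, 1)
  proc-G: (1, 0, 1)
  proc-B: (6, 3, 5)
(2) UNSAFE.
Key observation: no order helps: past proc-G, proc-H, the free pool tops out at (5, 2, 4), below what each blocked process needs in r1.
A maximal execution: proc-G, proc-H — then nothing else fits. Verifying each step:
  pool = (2, 0, 3)
  run proc-G (needs (1, 0, 1), free (2, 0, 3)); after release of (2, 1, 0) the pool is (4, 1, 3)
  run proc-H (needs (3, 1, 3), free (4, 1, 3)); after release of (1, 1, 1) the pool is (5, 2, 4)
  blocked: proc-D wants (3, 3, 1), pool (5, 2, 4) — not enough r1
  blocked: proc-B wants (6, 3, 5), pool (5, 2, 4) — not enough r3, r1 and r2
Permanently blocked: proc-D and proc-B.
(3) Precisely 0 of the possible complete orderings are safe sequences.


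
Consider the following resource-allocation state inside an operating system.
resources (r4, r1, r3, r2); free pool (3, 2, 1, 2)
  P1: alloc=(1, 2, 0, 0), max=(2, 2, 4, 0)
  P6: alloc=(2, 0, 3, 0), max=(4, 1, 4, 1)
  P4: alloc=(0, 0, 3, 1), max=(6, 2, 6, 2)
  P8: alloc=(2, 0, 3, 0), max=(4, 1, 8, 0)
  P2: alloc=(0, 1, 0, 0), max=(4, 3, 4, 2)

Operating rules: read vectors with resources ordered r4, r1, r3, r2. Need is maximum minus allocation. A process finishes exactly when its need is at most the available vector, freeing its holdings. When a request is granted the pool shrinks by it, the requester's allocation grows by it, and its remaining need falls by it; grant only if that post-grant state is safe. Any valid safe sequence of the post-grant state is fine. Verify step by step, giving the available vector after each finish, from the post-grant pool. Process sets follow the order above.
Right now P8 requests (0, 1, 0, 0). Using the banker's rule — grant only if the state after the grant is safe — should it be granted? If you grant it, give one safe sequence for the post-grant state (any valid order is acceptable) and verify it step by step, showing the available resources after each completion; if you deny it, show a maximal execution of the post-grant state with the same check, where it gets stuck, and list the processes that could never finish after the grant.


GRANT. The post-grant state is safe; one safe sequence: P6, P1, P2, P4, P8.
Key observation: post-grant, (3, 1, 1, 2) remains, and an order beginning with P6 completes everyone.
Check on the post-grant state, step by step:
  pool = (3, 1, 1, 2)
  P6 needs (2, 1, 1, 1) <= (3, 1, 1, 2) -> finishes; pool += (2, 0, 3, 0) = (5, 1, 4, 2)
  P1 needs (1, 0, 4, 0) <= (5, 1, 4, 2) -> finishes; pool += (1, 2, 0, 0) = (6, 3, 4, 2)
  P2 needs (4, 2, 4, 2) <= (6, 3, 4, 2) -> finishes; pool += (0, 1, 0, 0) = (6, 4, 4, 2)
  P4 needs (6, 2, 3, 1) <= (6, 4, 4, 2) -> finishes; pool += (0, 0, 3, 1) = (6, 4, 7, 3)
  P8 needs (2, 0, 5, 0) <= (6, 4, 7, 3) -> finishes; pool += (2, 1, 3, 0) = (8, 5, 10, 3)


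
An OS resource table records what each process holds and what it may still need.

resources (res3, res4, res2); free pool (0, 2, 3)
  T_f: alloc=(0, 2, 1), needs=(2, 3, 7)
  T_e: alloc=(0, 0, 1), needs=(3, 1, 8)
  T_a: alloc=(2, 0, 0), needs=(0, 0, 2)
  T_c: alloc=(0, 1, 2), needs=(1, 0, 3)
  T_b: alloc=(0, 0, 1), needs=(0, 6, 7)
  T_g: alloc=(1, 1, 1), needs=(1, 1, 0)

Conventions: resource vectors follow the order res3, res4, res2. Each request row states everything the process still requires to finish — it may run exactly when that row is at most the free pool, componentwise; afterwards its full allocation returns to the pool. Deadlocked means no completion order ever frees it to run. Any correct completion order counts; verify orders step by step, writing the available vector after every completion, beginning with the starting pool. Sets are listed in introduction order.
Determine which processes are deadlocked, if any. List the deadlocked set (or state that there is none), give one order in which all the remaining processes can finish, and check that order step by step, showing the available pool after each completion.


Deadlocked: T_f, T_e and T_b.
Key observation: even finishing T_a, T_g, T_c leaves just (3, 4, 6) free — too little res2 for any of the remaining processes.
A valid finishing order for the others: T_a, T_g, T_c. Walking it through:
  pool = (0, 2, 3)
  T_a needs (0, 0, 2) <= (0, 2, 3) -> finishes; pool += (2, 0, 0) = (2, 2, 3)
  T_g needs (1, 1, 0) <= (2, 2, 3) -> finishes; pool += (1, 1, 1) = (3, 3, 4)
  T_c needs (1, 0, 3) <= (3, 3, 4) -> finishes; pool += (0, 1, 2) = (3, 4, 6)
The blocked processes can never fit:
  T_f still needs (2, 3, 7) but only (3, 4, 6) is free — short on res2
  T_e still needs (3, 1, 8) but only (3, 4, 6) is free — short on res2
  T_b still needs (0, 6, 7) but only (3, 4, 6) is free — short on res4 and res2


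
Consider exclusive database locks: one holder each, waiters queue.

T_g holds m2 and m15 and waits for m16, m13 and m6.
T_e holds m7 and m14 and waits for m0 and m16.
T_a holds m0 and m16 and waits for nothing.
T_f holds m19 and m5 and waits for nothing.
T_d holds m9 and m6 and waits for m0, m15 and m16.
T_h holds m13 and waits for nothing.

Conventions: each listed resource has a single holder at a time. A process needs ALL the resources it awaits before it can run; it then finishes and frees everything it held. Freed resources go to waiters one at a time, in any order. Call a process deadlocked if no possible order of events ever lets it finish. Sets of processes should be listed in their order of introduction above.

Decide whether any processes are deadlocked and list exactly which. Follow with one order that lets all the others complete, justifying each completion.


Deadlocked: T_g and T_d.
Key observation: the waits loop around T_g -> T_d -> T_g with no way out; no other process is dragged down with it.
The rest can finish in the order T_h, T_a, T_f, T_e.
Check, step by step:
  run T_h (it waits on nothing); releases m13
  run T_a (it waits on nothing); releases m0 and m16
  run T_f (it waits on nothing); releases m19 and m5
  T_e waits on m0 and m16 — all released -> runs and releases m7 and m14


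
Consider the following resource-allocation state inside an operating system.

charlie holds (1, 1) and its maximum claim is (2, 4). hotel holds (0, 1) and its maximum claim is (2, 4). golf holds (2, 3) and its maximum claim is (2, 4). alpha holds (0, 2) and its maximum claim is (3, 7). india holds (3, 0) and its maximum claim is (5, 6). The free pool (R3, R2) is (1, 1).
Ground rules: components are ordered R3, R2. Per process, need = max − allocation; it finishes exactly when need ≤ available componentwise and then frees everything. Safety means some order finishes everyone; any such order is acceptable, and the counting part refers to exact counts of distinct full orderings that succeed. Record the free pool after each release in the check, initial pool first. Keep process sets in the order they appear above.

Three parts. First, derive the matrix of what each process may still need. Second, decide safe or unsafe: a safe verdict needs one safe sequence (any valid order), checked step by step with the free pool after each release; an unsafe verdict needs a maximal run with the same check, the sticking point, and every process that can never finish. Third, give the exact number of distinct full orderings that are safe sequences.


(1) Remaining need (order R3, R2):
  charlie: (1, 3)
  hotel: (2, 3)
  golf: (0, 1)
  alpha: (3, 5)
  india: (2, 6)
(2) The state is SAFE; one workable sequence: golf, hotel, charlie, alpha, india.
Key observation: the order's first zero-slack moment is golf ((0, 1) needed, (1, 1) free — a requested resource with nothing to spare).
Verifying each step:
  pool = (1, 1)
  run golf (needs (0, 1), free (1, 1)); after release of (2, 3) the pool is (3, 4)
  run hotel (needs (2, 3), free (3, 4)); after release of (0, 1) the pool is (3, 5)
  run charlie (needs (1, 3), free (3, 5)); after release of (1, 1) the pool is (4, 6)
  run alpha (needs (3, 5), free (4, 6)); after release of (0, 2) the pool is (4, 8)
  run india (needs (2, 6), free (4, 8)); after release of (3, 0) the pool is (7, 8)
(3) Exactly 8 of the possible complete orderings are safe sequences.


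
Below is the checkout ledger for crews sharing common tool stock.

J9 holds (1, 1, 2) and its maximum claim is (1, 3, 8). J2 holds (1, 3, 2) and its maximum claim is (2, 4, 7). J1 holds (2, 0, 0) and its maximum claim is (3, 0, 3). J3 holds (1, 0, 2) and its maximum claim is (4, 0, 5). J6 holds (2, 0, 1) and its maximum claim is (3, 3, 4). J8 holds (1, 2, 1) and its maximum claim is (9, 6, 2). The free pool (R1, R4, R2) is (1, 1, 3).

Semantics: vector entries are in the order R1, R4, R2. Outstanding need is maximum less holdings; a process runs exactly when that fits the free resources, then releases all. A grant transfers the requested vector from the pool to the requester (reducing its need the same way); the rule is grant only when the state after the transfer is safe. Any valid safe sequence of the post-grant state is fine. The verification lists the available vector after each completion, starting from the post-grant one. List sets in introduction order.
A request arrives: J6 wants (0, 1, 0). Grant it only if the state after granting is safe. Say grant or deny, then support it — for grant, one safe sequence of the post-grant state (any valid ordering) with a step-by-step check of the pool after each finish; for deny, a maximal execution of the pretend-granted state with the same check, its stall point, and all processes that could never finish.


DENY. Granting would leave the state unsafe.
Key observation: R4 is the bottleneck — with J1, J3 done the pool holds (4, 0, 5), short of every remaining need.
After a pretend grant, a maximal execution: J1, J3 — then nothing else fits. Verifying each step:
  pool = (1, 0, 3)
  run J1 (needs (1, 0, 3), free (1, 0, 3)); after release of (2, 0, 0) the pool is (3, 0, 3)
  run J3 (needs (3, 0, 3), free (3, 0, 3)); after release of (1, 0, 2) the pool is (4, 0, 5)
  blocked: J9 wants (0, 2, 6), pool (4, 0, 5) — not enough R4 and R2
  blocked: J2 wants (1, 1, 5), pool (4, 0, 5) — not enough R4
  blocked: J6 wants (1, 2, 3), pool (4, 0, 5) — not enough R4
  blocked: J8 wants (8, 4, 1), pool (4, 0, 5) — not enough R1 and R4
Processes that could never finish after the grant: J9, J2, J6 and J8.


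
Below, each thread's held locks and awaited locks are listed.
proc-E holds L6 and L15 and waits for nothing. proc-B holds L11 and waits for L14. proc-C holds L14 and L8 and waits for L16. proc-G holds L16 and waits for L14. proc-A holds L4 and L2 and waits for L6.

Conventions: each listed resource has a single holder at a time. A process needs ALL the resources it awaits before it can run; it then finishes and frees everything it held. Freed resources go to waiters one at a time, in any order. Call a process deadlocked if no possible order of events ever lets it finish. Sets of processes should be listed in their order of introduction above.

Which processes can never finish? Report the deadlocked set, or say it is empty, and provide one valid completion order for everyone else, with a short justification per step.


Deadlocked: proc-B, proc-C and proc-G.
Key observation: the cycle proc-C -> proc-G -> proc-C can never break — each member waits on the next; proc-B waits into the deadlock from upstream.
The rest can finish in the order proc-E, proc-A.
Walking it through:
  proc-E: no waits; runs immediately, freeing L6 and L15
  proc-A waits on L6 — all released -> runs and releases L4 and L2


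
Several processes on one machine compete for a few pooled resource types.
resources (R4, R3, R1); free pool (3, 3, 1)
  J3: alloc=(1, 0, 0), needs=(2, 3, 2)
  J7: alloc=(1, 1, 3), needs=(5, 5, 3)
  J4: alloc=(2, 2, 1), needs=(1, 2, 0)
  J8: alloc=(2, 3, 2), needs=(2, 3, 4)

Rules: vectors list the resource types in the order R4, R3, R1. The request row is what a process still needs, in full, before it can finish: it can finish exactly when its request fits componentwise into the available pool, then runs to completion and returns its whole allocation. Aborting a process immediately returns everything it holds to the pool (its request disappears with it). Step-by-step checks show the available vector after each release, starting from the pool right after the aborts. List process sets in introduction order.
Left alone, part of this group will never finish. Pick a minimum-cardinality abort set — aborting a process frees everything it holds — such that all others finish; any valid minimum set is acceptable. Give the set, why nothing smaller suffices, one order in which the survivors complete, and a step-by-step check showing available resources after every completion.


Minimum abort set: J8.
Key observation: before aborting J8, J7 was permanently blocked — no order could ever run it; afterwards it completes at step 1.
No smaller set exists: with zero aborts the deadlock remains.
One survivor order: J7, J4, J3. Check, step by step (post-abort pool first):
  pool = (5, 6, 3)
  J7: need (5, 5, 3) fits (5, 6, 3); releases (1, 1, 3), pool now (6, 7, 6)
  J4: need (1, 2, 0) fits (6, 7, 6); releases (2, 2, 1), pool now (8, 9, 7)
  J3: need (2, 3, 2) fits (8, 9, 7); releases (1, 0, 0), pool now (9, 9, 7)


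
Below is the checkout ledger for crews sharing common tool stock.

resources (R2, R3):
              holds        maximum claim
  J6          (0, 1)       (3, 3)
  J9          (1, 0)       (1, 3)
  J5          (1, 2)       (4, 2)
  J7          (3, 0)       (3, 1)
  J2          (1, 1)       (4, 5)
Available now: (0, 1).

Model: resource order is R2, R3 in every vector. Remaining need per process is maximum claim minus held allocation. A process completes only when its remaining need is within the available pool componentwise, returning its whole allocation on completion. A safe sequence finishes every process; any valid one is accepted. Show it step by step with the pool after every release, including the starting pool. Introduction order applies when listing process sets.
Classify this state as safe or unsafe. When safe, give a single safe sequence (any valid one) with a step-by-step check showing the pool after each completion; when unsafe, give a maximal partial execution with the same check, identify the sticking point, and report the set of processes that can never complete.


The state is SAFE; one workable sequence: J7, J5, J6, J2, J9.
Key observation: the order's first zero-slack moment is J7 ((0, 1) needed, (0, 1) free — a requested resource with nothing to spare).
Check, step by step:
  pool = (0, 1)
  J7: need (0, 1) fits (0, 1); releases (3, 0), pool now (3, 1)
  J5: need (3, 0) fits (3, 1); releases (1, 2), pool now (4, 3)
  J6: need (3, 2) fits (4, 3); releases (0, 1), pool now (4, 4)
  J2: need (3, 4) fits (4, 4); releases (1, 1), pool now (5, 5)
  J9: need (0, 3) fits (5, 5); releases (1, 0), pool now (6, 5)


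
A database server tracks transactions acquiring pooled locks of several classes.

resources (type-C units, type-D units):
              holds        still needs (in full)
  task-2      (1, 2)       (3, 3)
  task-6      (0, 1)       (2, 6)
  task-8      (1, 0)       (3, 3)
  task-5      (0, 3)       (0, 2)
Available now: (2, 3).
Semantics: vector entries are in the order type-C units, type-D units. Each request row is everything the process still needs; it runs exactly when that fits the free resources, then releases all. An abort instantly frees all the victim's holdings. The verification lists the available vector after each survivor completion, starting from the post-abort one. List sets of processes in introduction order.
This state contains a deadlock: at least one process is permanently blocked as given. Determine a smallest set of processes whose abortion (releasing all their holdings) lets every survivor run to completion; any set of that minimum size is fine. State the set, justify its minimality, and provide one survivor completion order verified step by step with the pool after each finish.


Abort task-8.
Key observation: no ordering could ever have run task-2 before the abort of task-8; with (1, 0) back in the pool it fits at step 2.
Why nothing smaller works: aborting no one leaves the state deadlocked as given.
One survivor order: task-5, task-2, task-6. Check, step by step (post-abort pool first):
  pool = (3, 3)
  task-5: need (0, 2) fits (3, 3); releases (0, 3), pool now (3, 6)
  task-2: need (3, 3) fits (3, 6); releases (1, 2), pool now (4, 8)
  task-6: need (2, 6) fits (4, 8); releases (0, 1), pool now (4, 9)


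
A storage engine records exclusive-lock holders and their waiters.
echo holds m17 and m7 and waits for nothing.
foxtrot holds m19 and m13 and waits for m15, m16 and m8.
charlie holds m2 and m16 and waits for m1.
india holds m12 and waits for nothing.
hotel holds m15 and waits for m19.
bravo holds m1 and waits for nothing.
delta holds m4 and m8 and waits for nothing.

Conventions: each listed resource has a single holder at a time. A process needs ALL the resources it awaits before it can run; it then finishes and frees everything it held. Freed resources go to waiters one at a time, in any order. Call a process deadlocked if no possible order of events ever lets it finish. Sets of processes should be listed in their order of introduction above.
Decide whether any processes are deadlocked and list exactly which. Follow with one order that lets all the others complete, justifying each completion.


The deadlocked set is foxtrot and hotel.
Key observation: the knot is the closed ring of waits foxtrot -> hotel -> foxtrot; no other process is dragged down with it.
A valid finishing order for the others: delta, bravo, india, echo, charlie.
Step-by-step check:
  delta: no waits; runs immediately, freeing m4 and m8
  bravo: no waits; runs immediately, freeing m1
  india: no waits; runs immediately, freeing m12
  echo: no waits; runs immediately, freeing m17 and m7
  run charlie (all its waits — m1 — are resolved); releases m2 and m16


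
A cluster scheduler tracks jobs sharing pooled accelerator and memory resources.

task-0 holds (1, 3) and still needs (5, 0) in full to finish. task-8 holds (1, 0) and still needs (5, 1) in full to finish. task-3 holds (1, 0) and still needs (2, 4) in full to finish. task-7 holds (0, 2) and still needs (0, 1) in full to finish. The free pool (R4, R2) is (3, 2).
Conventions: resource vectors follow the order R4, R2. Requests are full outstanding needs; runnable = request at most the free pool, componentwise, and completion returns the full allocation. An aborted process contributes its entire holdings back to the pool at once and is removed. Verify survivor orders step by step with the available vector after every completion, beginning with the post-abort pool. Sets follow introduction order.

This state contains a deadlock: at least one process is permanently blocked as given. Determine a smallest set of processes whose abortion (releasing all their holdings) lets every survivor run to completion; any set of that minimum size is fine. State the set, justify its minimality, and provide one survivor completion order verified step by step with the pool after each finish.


The answer: abort task-0.
Key observation: task-8 was stuck for good until task-0 gave back (1, 3); in the order shown it finishes at step 3.
Why nothing smaller works: aborting no one leaves the state deadlocked as given.
The survivors complete as task-3, task-7, task-8. Check, step by step (starting from the post-abort pool):
  pool = (4, 5)
  task-3: need (2, 4) fits (4, 5); releases (1, 0), pool now (5, 5)
  task-7: need (0, 1) fits (5, 5); releases (0, 2), pool now (5, 7)
  task-8: need (5, 1) fits (5, 7); releases (1, 0), pool now (6, 7)


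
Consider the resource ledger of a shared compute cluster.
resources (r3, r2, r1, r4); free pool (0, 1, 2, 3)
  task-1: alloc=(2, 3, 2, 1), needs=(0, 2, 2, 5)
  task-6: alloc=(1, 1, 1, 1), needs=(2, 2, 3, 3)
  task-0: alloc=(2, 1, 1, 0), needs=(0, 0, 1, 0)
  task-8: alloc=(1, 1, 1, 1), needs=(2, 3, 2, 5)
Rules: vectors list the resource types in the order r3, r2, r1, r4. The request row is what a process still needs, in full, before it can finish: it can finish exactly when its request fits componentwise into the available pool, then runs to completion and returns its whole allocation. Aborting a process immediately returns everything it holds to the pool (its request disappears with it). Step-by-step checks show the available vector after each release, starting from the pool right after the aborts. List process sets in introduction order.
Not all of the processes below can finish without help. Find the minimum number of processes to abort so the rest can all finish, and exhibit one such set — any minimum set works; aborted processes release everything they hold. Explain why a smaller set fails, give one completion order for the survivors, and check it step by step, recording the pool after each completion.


The answer: abort task-8.
Key observation: the returned (1, 1, 1, 1) from task-8 is what brings task-1 — unrunnable before, under any order — into play at step 3.
Minimality: the empty abort set fails — the state is deadlocked as it stands.
Survivors finish in the order: task-0, task-6, task-1. Verifying each step (pool after the aborts first):
  pool = (1, 2, 3, 4)
  task-0: need (0, 0, 1, 0) fits (1, 2, 3, 4); releases (2, 1, 1, 0), pool now (3, 3, 4, 4)
  task-6: need (2, 2, 3, 3) fits (3, 3, 4, 4); releases (1, 1, 1, 1), pool now (4, 4, 5, 5)
  task-1: need (0, 2, 2, 5) fits (4, 4, 5, 5); releases (2, 3, 2, 1), pool now (6, 7, 7, 6)
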